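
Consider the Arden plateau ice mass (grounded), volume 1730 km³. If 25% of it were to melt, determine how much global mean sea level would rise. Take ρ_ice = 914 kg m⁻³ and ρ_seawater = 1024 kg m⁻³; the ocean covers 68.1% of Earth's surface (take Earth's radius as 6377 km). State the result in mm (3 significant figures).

Arden: 0.25 × 1730 km³ × (914/1024) = 386.0 km³ of water.
Spread over 3.48×10^14 m² of ocean, Δh = 3.860×10^11 / 3.48×10^14 = 1.11×10^-3 m = 1.11 mm.

≈ 1.11 mm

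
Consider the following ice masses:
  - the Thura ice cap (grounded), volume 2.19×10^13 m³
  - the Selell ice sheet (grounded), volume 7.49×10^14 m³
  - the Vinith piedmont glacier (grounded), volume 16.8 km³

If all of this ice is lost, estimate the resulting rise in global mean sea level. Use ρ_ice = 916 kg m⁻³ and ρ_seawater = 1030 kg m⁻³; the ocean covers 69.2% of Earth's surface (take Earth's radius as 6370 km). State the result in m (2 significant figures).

≈ 1.9 m

Thura: 2.19×10^13 m³ × (916/1030) = 1.948×10^13 m³ of water.
Selell: 7.49×10^14 m³ × (916/1030) = 6.661×10^14 m³ of water.
Vinith: 16.8 km³ × (916/1030) = 14.94 km³ of water.
Total added water ≈ 6.856×10^14 m³ over 3.53×10^14 m² → Δh = 1.94 m.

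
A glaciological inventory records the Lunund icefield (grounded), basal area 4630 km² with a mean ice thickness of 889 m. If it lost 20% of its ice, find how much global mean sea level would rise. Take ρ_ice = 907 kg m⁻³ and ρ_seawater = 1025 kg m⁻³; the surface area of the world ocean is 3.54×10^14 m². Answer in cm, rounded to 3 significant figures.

Lunund: ice volume = 4630 km² × 889 m = 4116 km³; 0.2 × 4116 × (907/1025) = 728.4 km³ of water.
Spread over 3.54×10^14 m² of ocean, Δh = 7.284×10^11 / 3.54×10^14 = 2.06×10^-3 m = 0.206 cm.

≈ 0.206 cm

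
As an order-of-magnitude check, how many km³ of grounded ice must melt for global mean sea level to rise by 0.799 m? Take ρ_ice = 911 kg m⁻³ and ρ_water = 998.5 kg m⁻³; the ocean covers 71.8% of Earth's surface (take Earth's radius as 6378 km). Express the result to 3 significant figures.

≈ 3.21×10^5 km³

Required water volume = Δh × A = 0.799 m × 3.67×10^14 m² = 2.933×10^14 m³ = 2.933×10^5 km³.
Ice volume = water volume × ρ_w/ρ_ice = 2.933×10^5 × 998.5/911 = 3.21×10^5 km³.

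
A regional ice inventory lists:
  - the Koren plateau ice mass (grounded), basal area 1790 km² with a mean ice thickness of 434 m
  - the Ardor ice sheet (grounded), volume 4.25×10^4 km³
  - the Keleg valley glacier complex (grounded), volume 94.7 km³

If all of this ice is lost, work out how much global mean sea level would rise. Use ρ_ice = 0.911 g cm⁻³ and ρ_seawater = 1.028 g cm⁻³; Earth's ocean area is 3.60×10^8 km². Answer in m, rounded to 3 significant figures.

≈ 0.107 m

Koren: ice volume = 1790 km² × 434 m = 776.9 km³; 776.9 × (911/1028) = 688.4 km³ of water.
Ardor: 4.25×10^4 km³ × (911/1028) = 3.766×10^4 km³ of water.
Keleg: 94.7 km³ × (911/1028) = 83.92 km³ of water.
Total added water ≈ 3.844×10^13 m³ over 3.60×10^14 m² → Δh = 0.107 m.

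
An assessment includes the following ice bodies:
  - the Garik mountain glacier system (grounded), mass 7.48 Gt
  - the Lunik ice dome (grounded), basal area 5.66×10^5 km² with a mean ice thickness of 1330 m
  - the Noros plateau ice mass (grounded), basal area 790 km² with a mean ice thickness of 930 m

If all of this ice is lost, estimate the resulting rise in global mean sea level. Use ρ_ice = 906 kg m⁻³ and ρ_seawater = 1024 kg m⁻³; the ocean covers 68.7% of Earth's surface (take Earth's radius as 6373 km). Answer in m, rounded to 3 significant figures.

Garik: 7.48 Gt = 7.480×10^12 kg; dividing by ρ_w = 1024 kg m⁻³ gives 7.305×10^9 m³ of water.
Lunik: ice volume = 5.66×10^5 km² × 1330 m = 7.528×10^5 km³; 7.528×10^5 × (906/1024) = 6.660×10^5 km³ of water.
Noros: ice volume = 790 km² × 930 m = 734.7 km³; 734.7 × (906/1024) = 650.0 km³ of water.
Total added water ≈ 6.667×10^14 m³ over 3.51×10^14 m² → Δh = 1.90 m.

≈ 1.90 m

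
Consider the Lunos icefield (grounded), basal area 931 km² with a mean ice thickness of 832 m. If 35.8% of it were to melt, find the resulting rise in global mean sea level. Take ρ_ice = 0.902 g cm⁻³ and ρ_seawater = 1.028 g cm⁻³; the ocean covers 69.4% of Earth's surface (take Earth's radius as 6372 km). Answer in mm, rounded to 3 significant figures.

Lunos: ice volume = 931 km² × 832 m = 774.6 km³; 0.358 × 774.6 × (902/1028) = 243.3 km³ of water.
Spread over 3.54×10^14 m² of ocean, Δh = 2.433×10^11 / 3.54×10^14 = 6.87×10^-4 m = 0.687 mm.

≈ 0.687 mm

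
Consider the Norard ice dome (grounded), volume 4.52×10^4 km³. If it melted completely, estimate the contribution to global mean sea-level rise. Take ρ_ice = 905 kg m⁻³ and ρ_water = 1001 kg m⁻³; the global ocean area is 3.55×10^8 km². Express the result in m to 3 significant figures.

≈ 0.115 m

Norard: 4.52×10^4 km³ × (905/1001) = 4.087×10^4 km³ of water.
Spread over 3.55×10^14 m² of ocean, Δh = 4.087×10^13 / 3.55×10^14 = 0.115 m.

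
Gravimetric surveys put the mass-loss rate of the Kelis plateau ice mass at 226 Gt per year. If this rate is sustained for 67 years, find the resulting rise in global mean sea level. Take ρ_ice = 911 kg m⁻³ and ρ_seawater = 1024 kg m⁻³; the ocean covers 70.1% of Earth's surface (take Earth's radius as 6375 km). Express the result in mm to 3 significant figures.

≈ 41.3 mm

Total mass lost = 226 Gt/yr × 67 yr = 1.514×10^4 Gt = 1.514×10^16 kg.
ρ_w = 1024 kg m⁻³, so water volume = 1.514×10^16 / 1024 = 1.479×10^13 m³.
Δh = 1.479×10^13 / 3.58×10^14 = 0.0413 m = 41.3 mm.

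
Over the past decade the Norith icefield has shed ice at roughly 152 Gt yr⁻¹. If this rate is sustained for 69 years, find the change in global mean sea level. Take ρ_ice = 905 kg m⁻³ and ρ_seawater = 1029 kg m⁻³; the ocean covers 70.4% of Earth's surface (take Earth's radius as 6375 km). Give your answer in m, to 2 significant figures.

Total mass lost = 152 Gt/yr × 69 yr = 1.049×10^4 Gt = 1.049×10^16 kg.
ρ_w = 1029 kg m⁻³, so water volume = 1.049×10^16 / 1029 = 1.019×10^13 m³.
Δh = 1.019×10^13 / 3.60×10^14 = 0.0283 m.

≈ 0.028 m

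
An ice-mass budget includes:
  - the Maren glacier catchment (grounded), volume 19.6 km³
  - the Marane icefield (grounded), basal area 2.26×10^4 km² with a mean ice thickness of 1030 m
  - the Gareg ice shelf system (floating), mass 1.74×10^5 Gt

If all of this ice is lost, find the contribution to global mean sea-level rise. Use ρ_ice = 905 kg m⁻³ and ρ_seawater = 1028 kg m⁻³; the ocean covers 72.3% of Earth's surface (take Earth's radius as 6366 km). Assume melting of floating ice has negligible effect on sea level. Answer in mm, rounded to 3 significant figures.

≈ 55.7 mm

Maren: 19.6 km³ × (905/1028) = 17.25 km³ of water.
Marane: ice volume = 2.26×10^4 km² × 1030 m = 2.328×10^4 km³; 2.328×10^4 × (905/1028) = 2.049×10^4 km³ of water.
The Gareg ice shelf system is floating and already displaces its own weight of water, so its melt adds essentially nothing to sea level.
Total added water ≈ 2.051×10^13 m³ over 3.68×10^14 m² → Δh = 0.0557 m = 55.7 mm.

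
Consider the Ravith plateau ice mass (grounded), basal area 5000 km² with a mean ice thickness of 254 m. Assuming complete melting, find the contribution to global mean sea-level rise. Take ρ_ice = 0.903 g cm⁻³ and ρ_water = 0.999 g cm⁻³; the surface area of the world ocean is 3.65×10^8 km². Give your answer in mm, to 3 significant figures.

≈ 3.15 mm

Ravith: ice volume = 5000 km² × 254 m = 1270 km³; 1270 × (903/999) = 1148 km³ of water.
Spread over 3.65×10^14 m² of ocean, Δh = 1.148×10^12 / 3.65×10^14 = 3.15×10^-3 m = 3.15 mm.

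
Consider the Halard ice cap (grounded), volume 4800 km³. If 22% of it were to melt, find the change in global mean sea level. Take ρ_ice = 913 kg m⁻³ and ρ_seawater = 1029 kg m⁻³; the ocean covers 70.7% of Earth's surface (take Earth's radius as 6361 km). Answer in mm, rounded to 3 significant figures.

≈ 2.61 mm

Halard: 0.22 × 4800 km³ × (913/1029) = 937.0 km³ of water.
Spread over 3.59×10^14 m² of ocean, Δh = 9.370×10^11 / 3.59×10^14 = 2.61×10^-3 m = 2.61 mm.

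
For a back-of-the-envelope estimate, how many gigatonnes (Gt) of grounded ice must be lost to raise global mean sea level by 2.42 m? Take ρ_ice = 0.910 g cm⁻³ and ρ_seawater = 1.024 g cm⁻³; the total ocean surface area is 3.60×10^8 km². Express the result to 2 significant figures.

≈ 8.9×10^5 Gt

Required water volume = Δh × A = 2.42 m × 3.60×10^14 m² = 8.712×10^14 m³.
ρ_w = 1.024 g cm⁻³ = 1024 kg m⁻³, so the mass of water = 8.712×10^14 m³ × 1024 kg m⁻³ = 8.921×10^17 kg = 8.9×10^5 Gt (and the same mass of ice, by conservation).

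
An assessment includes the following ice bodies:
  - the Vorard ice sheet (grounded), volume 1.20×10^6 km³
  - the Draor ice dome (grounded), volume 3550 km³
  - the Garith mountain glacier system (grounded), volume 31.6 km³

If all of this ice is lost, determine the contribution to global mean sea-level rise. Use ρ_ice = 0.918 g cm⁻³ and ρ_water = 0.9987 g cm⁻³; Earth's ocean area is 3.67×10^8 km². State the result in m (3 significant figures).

≈ 3.01 m

Vorard: 1.20×10^6 km³ × (918/998.7) = 1.103×10^6 km³ of water.
Draor: 3550 km³ × (918/998.7) = 3263 km³ of water.
Garith: 31.6 km³ × (918/998.7) = 29.05 km³ of water.
Total added water ≈ 1.106×10^15 m³ over 3.67×10^14 m² → Δh = 3.01 m.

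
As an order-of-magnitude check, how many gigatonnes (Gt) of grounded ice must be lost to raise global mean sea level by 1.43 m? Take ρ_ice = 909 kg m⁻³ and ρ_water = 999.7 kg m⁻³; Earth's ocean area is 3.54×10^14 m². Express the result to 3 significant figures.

Required water volume = Δh × A = 1.43 m × 3.54×10^14 m² = 5.062×10^14 m³.
ρ_w = 999.7 kg m⁻³, so the mass of water = 5.062×10^14 m³ × 999.7 kg m⁻³ = 5.061×10^17 kg = 5.06×10^5 Gt (and the same mass of ice, by conservation).

≈ 5.06×10^5 Gt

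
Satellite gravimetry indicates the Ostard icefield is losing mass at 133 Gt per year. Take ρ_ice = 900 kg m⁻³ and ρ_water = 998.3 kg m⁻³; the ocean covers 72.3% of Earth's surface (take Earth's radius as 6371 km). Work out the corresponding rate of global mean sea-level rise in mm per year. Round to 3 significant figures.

≈ 0.361 mm/yr

ρ_w = 998.3 kg m⁻³. Annual water volume added = 133 Gt / ρ_w = 1.330×10^14 kg / 998.3 kg m⁻³ = 1.332×10^11 m³.
Δh per year = 1.332×10^11 / 3.69×10^14 = 3.61×10^-4 m = 0.361 mm.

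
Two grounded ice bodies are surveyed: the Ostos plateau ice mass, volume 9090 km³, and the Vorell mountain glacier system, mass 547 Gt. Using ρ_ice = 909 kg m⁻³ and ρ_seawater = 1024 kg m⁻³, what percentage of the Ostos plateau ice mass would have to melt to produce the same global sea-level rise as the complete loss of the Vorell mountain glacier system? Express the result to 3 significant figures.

≈ 6.62 %

Equal sea-level rise means equal mass of meltwater, i.e. equal mass of ice lost.
Ice mass of Vorell: 5.470×10^14 kg; ice mass of Ostos: 8.263×10^15 kg.
Fraction required = 5.470×10^14 / 8.263×10^15 = 0.0662 → 6.62 %.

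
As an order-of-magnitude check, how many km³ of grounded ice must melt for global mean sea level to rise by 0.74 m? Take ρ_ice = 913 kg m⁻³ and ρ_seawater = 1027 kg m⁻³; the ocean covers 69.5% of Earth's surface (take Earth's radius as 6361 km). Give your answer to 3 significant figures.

Required water volume = Δh × A = 0.74 m × 3.53×10^14 m² = 2.615×10^14 m³ = 2.615×10^5 km³.
Ice volume = water volume × ρ_w/ρ_ice = 2.615×10^5 × 1027/913 = 2.94×10^5 km³.

≈ 2.94×10^5 km³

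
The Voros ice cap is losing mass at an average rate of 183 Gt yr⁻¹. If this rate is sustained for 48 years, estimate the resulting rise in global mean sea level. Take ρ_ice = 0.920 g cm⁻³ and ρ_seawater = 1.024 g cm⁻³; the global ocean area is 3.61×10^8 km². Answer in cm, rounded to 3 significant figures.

Total mass lost = 183 Gt/yr × 48 yr = 8784 Gt = 8.784×10^15 kg.
ρ_w = 1.024 g cm⁻³ = 1024 kg m⁻³, so water volume = 8.784×10^15 / 1024 = 8.578×10^12 m³.
Δh = 8.578×10^12 / 3.61×10^14 = 0.0238 m = 2.38 cm.

≈ 2.38 cm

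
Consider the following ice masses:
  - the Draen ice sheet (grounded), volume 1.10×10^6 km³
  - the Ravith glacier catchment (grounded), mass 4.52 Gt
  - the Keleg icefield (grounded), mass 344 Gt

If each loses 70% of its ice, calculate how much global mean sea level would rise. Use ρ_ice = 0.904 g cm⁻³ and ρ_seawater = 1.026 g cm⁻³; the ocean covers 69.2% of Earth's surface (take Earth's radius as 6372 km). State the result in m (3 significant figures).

Draen: 0.7 × 1.10×10^6 km³ × (904/1026) = 6.784×10^5 km³ of water.
Ravith: 0.7 × 4.52 Gt = 3.164×10^12 kg; dividing by ρ_w = 1.026 g cm⁻³ = 1026 kg m⁻³ gives 3.084×10^9 m³ of water.
Keleg: 0.7 × 344 Gt = 2.408×10^14 kg; dividing by ρ_w = 1026 kg m⁻³ gives 2.347×10^11 m³ of water.
Total added water ≈ 6.787×10^14 m³ over 3.53×10^14 m² → Δh = 1.92 m.

≈ 1.92 m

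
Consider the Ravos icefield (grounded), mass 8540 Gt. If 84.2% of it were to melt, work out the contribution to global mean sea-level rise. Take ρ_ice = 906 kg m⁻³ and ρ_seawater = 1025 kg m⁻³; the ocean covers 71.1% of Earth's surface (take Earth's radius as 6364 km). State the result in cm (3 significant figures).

≈ 1.94 cm

Ravos: 0.842 × 8540 Gt = 7.191×10^15 kg; dividing by ρ_w = 1025 kg m⁻³ gives 7.015×10^12 m³ of water.
Spread over 3.62×10^14 m² of ocean, Δh = 7.015×10^12 / 3.62×10^14 = 0.0194 m = 1.94 cm.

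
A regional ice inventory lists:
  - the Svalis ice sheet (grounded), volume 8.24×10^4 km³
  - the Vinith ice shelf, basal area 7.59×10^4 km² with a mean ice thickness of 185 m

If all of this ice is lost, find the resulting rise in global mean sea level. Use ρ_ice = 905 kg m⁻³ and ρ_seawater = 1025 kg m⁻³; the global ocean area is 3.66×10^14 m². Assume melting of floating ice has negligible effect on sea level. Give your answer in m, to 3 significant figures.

≈ 0.199 m

Svalis: 8.24×10^4 km³ × (905/1025) = 7.275×10^4 km³ of water.
The Vinith ice shelf is floating and already displaces its own weight of water, so its melt adds essentially nothing to sea level.
Total added water ≈ 7.275×10^13 m³ over 3.66×10^14 m² → Δh = 0.199 m.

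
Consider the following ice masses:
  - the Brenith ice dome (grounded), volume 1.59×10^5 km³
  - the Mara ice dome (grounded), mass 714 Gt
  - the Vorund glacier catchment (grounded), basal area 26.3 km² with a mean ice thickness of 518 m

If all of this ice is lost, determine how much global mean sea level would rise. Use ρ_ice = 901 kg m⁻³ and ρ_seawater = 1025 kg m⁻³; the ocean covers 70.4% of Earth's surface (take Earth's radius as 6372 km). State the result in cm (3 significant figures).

≈ 39.1 cm

Brenith: 1.59×10^5 km³ × (901/1025) = 1.398×10^5 km³ of water.
Mara: 714 Gt = 7.140×10^14 kg; dividing by ρ_w = 1025 kg m⁻³ gives 6.966×10^11 m³ of water.
Vorund: ice volume = 26.3 km² × 518 m = 13.62 km³; 13.62 × (901/1025) = 11.98 km³ of water.
Total added water ≈ 1.405×10^14 m³ over 3.59×10^14 m² → Δh = 0.391 m = 39.1 cm.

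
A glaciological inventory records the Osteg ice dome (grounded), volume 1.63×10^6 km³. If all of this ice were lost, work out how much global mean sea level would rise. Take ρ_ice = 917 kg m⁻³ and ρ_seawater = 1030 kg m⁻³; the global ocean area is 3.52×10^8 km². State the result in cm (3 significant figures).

≈ 412 cm

Osteg: 1.63×10^6 km³ × (917/1030) = 1.451×10^6 km³ of water.
Spread over 3.52×10^14 m² of ocean, Δh = 1.451×10^15 / 3.52×10^14 = 4.12 m = 412 cm.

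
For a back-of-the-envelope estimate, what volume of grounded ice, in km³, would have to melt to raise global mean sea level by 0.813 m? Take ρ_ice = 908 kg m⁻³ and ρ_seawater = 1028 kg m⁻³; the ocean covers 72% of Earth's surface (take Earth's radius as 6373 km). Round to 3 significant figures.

Required water volume = Δh × A = 0.813 m × 3.67×10^14 m² = 2.988×10^14 m³ = 2.988×10^5 km³.
Ice volume = water volume × ρ_w/ρ_ice = 2.988×10^5 × 1028/908 = 3.38×10^5 km³.

≈ 3.38×10^5 km³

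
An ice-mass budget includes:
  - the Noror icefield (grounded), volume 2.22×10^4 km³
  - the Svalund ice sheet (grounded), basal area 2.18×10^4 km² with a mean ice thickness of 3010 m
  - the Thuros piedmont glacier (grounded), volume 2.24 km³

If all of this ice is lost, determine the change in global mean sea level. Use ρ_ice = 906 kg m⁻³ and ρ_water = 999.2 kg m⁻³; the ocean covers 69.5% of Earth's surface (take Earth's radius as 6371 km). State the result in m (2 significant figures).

≈ 0.22 m

Noror: 2.22×10^4 km³ × (906/999.2) = 2.013×10^4 km³ of water.
Svalund: ice volume = 2.18×10^4 km² × 3010 m = 6.562×10^4 km³; 6.562×10^4 × (906/999.2) = 5.950×10^4 km³ of water.
Thuros: 2.24 km³ × (906/999.2) = 2.031 km³ of water.
Total added water ≈ 7.963×10^13 m³ over 3.54×10^14 m² → Δh = 0.225 m.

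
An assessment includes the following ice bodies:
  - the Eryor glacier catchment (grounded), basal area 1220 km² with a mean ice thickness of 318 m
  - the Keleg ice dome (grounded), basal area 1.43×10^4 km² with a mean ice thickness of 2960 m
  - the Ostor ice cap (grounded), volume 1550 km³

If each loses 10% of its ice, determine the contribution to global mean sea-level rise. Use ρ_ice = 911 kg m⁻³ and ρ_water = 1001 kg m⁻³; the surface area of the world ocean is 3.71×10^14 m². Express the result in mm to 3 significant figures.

≈ 10.9 mm

Eryor: ice volume = 1220 km² × 318 m = 388.0 km³; 0.1 × 388.0 × (911/1001) = 35.31 km³ of water.
Keleg: ice volume = 1.43×10^4 km² × 2960 m = 4.233×10^4 km³; 0.1 × 4.233×10^4 × (911/1001) = 3852 km³ of water.
Ostor: 0.1 × 1550 km³ × (911/1001) = 141.1 km³ of water.
Total added water ≈ 4.029×10^12 m³ over 3.71×10^14 m² → Δh = 0.0109 m = 10.9 mm.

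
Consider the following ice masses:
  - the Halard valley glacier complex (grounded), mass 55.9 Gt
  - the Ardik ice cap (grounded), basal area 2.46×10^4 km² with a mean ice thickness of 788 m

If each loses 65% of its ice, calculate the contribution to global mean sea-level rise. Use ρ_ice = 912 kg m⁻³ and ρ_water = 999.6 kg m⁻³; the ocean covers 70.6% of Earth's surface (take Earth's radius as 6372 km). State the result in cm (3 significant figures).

≈ 3.20 cm

Halard: 0.65 × 55.9 Gt = 3.634×10^13 kg; dividing by ρ_w = 999.6 kg m⁻³ gives 3.635×10^10 m³ of water.
Ardik: ice volume = 2.46×10^4 km² × 788 m = 1.938×10^4 km³; 0.65 × 1.938×10^4 × (912/999.6) = 1.150×10^4 km³ of water.
Total added water ≈ 1.153×10^13 m³ over 3.60×10^14 m² → Δh = 0.0320 m = 3.20 cm.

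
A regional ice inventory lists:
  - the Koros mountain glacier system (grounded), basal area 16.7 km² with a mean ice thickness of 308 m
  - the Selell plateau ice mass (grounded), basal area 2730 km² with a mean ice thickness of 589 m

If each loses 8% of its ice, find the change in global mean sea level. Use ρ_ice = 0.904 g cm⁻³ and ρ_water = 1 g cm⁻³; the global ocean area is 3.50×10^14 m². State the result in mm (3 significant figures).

≈ 0.333 mm

Koros: ice volume = 16.7 km² × 308 m = 5.144 km³; 0.08 × 5.144 × (904/1000) = 0.3720 km³ of water.
Selell: ice volume = 2730 km² × 589 m = 1608 km³; 0.08 × 1608 × (904/1000) = 116.3 km³ of water.
Total added water ≈ 1.167×10^11 m³ over 3.50×10^14 m² → Δh = 3.33×10^-4 m = 0.333 mm.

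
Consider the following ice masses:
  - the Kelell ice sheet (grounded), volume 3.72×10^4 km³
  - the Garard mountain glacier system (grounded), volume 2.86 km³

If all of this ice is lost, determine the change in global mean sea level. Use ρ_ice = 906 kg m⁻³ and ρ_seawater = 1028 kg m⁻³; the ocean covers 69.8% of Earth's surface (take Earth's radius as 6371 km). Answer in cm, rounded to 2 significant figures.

Kelell: 3.72×10^4 km³ × (906/1028) = 3.279×10^4 km³ of water.
Garard: 2.86 km³ × (906/1028) = 2.521 km³ of water.
Total added water ≈ 3.279×10^13 m³ over 3.56×10^14 m² → Δh = 0.0921 m = 9.2 cm.

≈ 9.2 cm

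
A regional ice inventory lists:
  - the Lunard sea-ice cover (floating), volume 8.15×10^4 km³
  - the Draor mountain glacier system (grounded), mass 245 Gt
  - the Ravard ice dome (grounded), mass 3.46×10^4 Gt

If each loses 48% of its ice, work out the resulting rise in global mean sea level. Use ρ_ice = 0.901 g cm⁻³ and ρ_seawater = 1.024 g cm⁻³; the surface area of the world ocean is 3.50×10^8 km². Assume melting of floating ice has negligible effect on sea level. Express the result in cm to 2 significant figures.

≈ 4.7 cm

The Lunard sea-ice cover is floating and already displaces its own weight of water, so its melt adds essentially nothing to sea level.
Draor: 0.48 × 245 Gt = 1.176×10^14 kg; dividing by ρ_w = 1.024 g cm⁻³ = 1024 kg m⁻³ gives 1.148×10^11 m³ of water.
Ravard: 0.48 × 3.46×10^4 Gt = 1.661×10^16 kg; dividing by ρ_w = 1024 kg m⁻³ gives 1.622×10^13 m³ of water.
Total added water ≈ 1.633×10^13 m³ over 3.50×10^14 m² → Δh = 0.0467 m = 4.7 cm.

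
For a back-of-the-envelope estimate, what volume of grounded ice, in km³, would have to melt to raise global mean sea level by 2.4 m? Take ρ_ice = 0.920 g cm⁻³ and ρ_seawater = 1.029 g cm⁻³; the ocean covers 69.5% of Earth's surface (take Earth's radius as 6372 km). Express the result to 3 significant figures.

≈ 9.52×10^5 km³

Required water volume = Δh × A = 2.4 m × 3.55×10^14 m² = 8.511×10^14 m³ = 8.511×10^5 km³.
Ice volume = water volume × ρ_w/ρ_ice = 8.511×10^5 × 1029/920 = 9.52×10^5 km³.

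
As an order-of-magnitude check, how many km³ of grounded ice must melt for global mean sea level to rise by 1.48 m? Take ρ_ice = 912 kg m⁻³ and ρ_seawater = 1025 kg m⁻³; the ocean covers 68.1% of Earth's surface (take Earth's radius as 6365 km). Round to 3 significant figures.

Required water volume = Δh × A = 1.48 m × 3.47×10^14 m² = 5.131×10^14 m³ = 5.131×10^5 km³.
Ice volume = water volume × ρ_w/ρ_ice = 5.131×10^5 × 1025/912 = 5.77×10^5 km³.

≈ 5.77×10^5 km³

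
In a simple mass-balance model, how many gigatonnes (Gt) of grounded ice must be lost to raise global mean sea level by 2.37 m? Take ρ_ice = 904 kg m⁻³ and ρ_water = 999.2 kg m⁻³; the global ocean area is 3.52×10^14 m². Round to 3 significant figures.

≈ 8.34×10^5 Gt

Required water volume = Δh × A = 2.37 m × 3.52×10^14 m² = 8.342×10^14 m³.
ρ_w = 999.2 kg m⁻³, so the mass of water = 8.342×10^14 m³ × 999.2 kg m⁻³ = 8.336×10^17 kg = 8.34×10^5 Gt (and the same mass of ice, by conservation).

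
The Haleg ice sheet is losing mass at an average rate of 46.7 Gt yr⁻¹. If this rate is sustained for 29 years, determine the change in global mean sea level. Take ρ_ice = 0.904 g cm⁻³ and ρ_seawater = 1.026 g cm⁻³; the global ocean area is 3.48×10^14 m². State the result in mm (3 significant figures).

≈ 3.79 mm

Total mass lost = 46.7 Gt/yr × 29 yr = 1354 Gt = 1.354×10^15 kg.
ρ_w = 1.026 g cm⁻³ = 1026 kg m⁻³, so water volume = 1.354×10^15 / 1026 = 1.320×10^12 m³.
Δh = 1.320×10^12 / 3.48×10^14 = 3.79×10^-3 m = 3.79 mm.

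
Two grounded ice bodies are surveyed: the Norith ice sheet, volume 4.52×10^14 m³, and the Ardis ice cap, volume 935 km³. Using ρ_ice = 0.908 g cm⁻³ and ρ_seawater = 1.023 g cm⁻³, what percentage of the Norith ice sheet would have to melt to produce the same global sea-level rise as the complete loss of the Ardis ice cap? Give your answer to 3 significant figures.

≈ 0.207 %

Equal sea-level rise means equal mass of meltwater, i.e. equal mass of ice lost.
Ice mass of Ardis: 8.490×10^14 kg; ice mass of Norith: 4.104×10^17 kg.
Fraction required = 8.490×10^14 / 4.104×10^17 = 2.07×10^-3 → 0.207 %.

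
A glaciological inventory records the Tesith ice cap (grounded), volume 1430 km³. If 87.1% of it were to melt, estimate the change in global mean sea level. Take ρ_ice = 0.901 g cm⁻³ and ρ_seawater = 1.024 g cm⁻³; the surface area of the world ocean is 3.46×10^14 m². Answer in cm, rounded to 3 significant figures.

Tesith: 0.871 × 1430 km³ × (901/1024) = 1096 km³ of water.
Spread over 3.46×10^14 m² of ocean, Δh = 1.096×10^12 / 3.46×10^14 = 3.17×10^-3 m = 0.317 cm.

≈ 0.317 cm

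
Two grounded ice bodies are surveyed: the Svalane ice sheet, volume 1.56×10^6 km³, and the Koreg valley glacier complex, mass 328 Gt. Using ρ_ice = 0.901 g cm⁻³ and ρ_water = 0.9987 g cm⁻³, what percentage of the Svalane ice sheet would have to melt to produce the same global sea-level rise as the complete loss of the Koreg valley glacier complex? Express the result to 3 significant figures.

Equal sea-level rise means equal mass of meltwater, i.e. equal mass of ice lost.
Ice mass of Koreg: 3.280×10^14 kg; ice mass of Svalane: 1.406×10^18 kg.
Fraction required = 3.280×10^14 / 1.406×10^18 = 2.33×10^-4 → 0.0233 %.

≈ 0.0233 %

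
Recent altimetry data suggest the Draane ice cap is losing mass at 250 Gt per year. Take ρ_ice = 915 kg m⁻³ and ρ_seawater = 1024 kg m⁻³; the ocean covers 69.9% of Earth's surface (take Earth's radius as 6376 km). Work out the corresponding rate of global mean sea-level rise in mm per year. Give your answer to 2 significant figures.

ρ_w = 1024 kg m⁻³. Annual water volume added = 250 Gt / ρ_w = 2.500×10^14 kg / 1024 kg m⁻³ = 2.441×10^11 m³.
Δh per year = 2.441×10^11 / 3.57×10^14 = 6.84×10^-4 m = 0.68 mm.

≈ 0.68 mm/yr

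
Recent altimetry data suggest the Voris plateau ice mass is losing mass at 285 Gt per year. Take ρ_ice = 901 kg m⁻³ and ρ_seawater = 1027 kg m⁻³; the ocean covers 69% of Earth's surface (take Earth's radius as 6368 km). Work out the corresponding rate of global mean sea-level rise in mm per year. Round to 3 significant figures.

≈ 0.789 mm/yr

ρ_w = 1027 kg m⁻³. Annual water volume added = 285 Gt / ρ_w = 2.850×10^14 kg / 1027 kg m⁻³ = 2.775×10^11 m³.
Δh per year = 2.775×10^11 / 3.52×10^14 = 7.89×10^-4 m = 0.789 mm.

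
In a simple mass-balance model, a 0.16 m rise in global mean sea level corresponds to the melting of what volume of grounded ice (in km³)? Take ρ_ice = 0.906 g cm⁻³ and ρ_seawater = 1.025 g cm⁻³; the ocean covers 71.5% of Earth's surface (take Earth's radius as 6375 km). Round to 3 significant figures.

Required water volume = Δh × A = 0.16 m × 3.65×10^14 m² = 5.842×10^13 m³ = 5.842×10^4 km³.
Ice volume = water volume × ρ_w/ρ_ice = 5.842×10^4 × 1025/906 = 6.61×10^4 km³.

≈ 6.61×10^4 km³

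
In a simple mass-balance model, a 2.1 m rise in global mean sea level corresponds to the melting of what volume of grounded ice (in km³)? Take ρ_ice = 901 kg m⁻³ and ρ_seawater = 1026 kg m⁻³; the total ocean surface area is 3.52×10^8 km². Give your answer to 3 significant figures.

≈ 8.42×10^5 km³

Required water volume = Δh × A = 2.1 m × 3.52×10^14 m² = 7.392×10^14 m³ = 7.392×10^5 km³.
Ice volume = water volume × ρ_w/ρ_ice = 7.392×10^5 × 1026/901 = 8.42×10^5 km³.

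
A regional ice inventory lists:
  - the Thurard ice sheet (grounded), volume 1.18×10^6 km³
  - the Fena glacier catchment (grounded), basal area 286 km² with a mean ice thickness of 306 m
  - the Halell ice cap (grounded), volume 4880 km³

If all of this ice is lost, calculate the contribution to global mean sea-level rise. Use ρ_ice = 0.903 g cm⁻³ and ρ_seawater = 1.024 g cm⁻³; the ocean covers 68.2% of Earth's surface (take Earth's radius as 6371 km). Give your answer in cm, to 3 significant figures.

Thurard: 1.18×10^6 km³ × (903/1024) = 1.041×10^6 km³ of water.
Fena: ice volume = 286 km² × 306 m = 87.52 km³; 87.52 × (903/1024) = 77.17 km³ of water.
Halell: 4880 km³ × (903/1024) = 4303 km³ of water.
Total added water ≈ 1.045×10^15 m³ over 3.48×10^14 m² → Δh = 3.00 m = 300 cm.

≈ 300 cm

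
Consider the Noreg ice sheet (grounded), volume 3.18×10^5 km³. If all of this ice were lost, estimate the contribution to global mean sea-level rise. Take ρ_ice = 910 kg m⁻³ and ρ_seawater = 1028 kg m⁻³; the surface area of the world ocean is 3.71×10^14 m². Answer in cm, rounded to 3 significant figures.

≈ 75.9 cm

Noreg: 3.18×10^5 km³ × (910/1028) = 2.815×10^5 km³ of water.
Spread over 3.71×10^14 m² of ocean, Δh = 2.815×10^14 / 3.71×10^14 = 0.759 m = 75.9 cm.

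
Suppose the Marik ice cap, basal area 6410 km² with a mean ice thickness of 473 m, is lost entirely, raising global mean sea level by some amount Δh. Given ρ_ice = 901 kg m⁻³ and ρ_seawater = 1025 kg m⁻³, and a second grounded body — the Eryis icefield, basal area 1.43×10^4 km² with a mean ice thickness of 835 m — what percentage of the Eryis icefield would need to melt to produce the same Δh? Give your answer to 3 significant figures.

≈ 25.4 %

Equal sea-level rise means equal mass of meltwater, i.e. equal mass of ice lost.
Ice mass of Marik: 2.732×10^15 kg; ice mass of Eryis: 1.076×10^16 kg.
Fraction required = 2.732×10^15 / 1.076×10^16 = 0.254 → 25.4 %.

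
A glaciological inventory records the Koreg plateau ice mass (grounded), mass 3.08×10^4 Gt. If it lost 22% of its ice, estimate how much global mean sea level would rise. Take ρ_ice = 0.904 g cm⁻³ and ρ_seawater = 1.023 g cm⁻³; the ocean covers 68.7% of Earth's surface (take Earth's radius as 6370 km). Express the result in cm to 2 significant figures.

≈ 1.9 cm

Koreg: 0.22 × 3.08×10^4 Gt = 6.776×10^15 kg; dividing by ρ_w = 1.023 g cm⁻³ = 1023 kg m⁻³ gives 6.624×10^12 m³ of water.
Spread over 3.50×10^14 m² of ocean, Δh = 6.624×10^12 / 3.50×10^14 = 0.0189 m = 1.9 cm.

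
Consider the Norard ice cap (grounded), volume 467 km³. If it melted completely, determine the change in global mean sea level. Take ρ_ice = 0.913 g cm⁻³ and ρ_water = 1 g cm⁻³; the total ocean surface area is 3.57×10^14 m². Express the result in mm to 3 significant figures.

Norard: 467 km³ × (913/1000) = 426.4 km³ of water.
Spread over 3.57×10^14 m² of ocean, Δh = 4.264×10^11 / 3.57×10^14 = 1.19×10^-3 m = 1.19 mm.

≈ 1.19 mm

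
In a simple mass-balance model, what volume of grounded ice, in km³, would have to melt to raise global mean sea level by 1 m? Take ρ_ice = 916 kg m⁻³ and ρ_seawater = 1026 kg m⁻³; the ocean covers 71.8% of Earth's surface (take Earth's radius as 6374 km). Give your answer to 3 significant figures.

≈ 4.11×10^5 km³

Required water volume = Δh × A = 1 m × 3.67×10^14 m² = 3.666×10^14 m³ = 3.666×10^5 km³.
Ice volume = water volume × ρ_w/ρ_ice = 3.666×10^5 × 1026/916 = 4.11×10^5 km³.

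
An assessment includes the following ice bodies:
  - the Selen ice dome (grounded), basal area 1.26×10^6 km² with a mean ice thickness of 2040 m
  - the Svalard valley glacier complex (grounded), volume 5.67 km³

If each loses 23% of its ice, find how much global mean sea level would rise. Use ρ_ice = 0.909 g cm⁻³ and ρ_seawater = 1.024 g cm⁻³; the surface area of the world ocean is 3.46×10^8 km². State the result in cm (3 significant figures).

Selen: ice volume = 1.26×10^6 km² × 2040 m = 2.570×10^6 km³; 0.23 × 2.570×10^6 × (909/1024) = 5.248×10^5 km³ of water.
Svalard: 0.23 × 5.67 km³ × (909/1024) = 1.158 km³ of water.
Total added water ≈ 5.248×10^14 m³ over 3.46×10^14 m² → Δh = 1.52 m = 152 cm.

≈ 152 cm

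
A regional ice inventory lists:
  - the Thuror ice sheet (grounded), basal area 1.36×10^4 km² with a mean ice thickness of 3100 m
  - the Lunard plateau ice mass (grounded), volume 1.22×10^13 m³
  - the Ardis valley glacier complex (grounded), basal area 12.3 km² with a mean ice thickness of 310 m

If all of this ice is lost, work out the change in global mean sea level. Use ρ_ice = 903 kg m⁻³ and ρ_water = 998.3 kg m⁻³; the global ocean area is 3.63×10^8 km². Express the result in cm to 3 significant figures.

≈ 13.5 cm

Thuror: ice volume = 1.36×10^4 km² × 3100 m = 4.216×10^4 km³; 4.216×10^4 × (903/998.3) = 3.814×10^4 km³ of water.
Lunard: 1.22×10^13 m³ × (903/998.3) = 1.104×10^13 m³ of water.
Ardis: ice volume = 12.3 km² × 310 m = 3.813 km³; 3.813 × (903/998.3) = 3.449 km³ of water.
Total added water ≈ 4.917×10^13 m³ over 3.63×10^14 m² → Δh = 0.135 m = 13.5 cm.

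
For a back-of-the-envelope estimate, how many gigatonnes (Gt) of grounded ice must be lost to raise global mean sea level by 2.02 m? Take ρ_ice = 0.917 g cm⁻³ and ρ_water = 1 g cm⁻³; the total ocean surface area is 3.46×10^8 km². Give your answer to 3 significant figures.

≈ 6.99×10^5 Gt

Required water volume = Δh × A = 2.02 m × 3.46×10^14 m² = 6.989×10^14 m³.
ρ_w = 1 g cm⁻³ = 1000 kg m⁻³, so the mass of water = 6.989×10^14 m³ × 1000 kg m⁻³ = 6.989×10^17 kg = 6.99×10^5 Gt (and the same mass of ice, by conservation).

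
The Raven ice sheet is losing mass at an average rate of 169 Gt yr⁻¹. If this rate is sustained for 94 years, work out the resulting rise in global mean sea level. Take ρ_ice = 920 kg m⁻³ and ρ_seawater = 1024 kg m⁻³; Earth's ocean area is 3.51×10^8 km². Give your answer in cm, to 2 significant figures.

Total mass lost = 169 Gt/yr × 94 yr = 1.589×10^4 Gt = 1.589×10^16 kg.
ρ_w = 1024 kg m⁻³, so water volume = 1.589×10^16 / 1024 = 1.551×10^13 m³.
Δh = 1.551×10^13 / 3.51×10^14 = 0.0442 m = 4.4 cm.

≈ 4.4 cm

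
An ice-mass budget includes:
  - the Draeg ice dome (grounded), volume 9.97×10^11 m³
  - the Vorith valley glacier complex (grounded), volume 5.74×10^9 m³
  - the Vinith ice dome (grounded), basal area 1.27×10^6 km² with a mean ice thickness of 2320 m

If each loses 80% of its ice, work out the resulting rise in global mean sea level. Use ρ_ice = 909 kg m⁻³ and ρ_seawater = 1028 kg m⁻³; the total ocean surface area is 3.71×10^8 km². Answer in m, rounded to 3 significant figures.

≈ 5.62 m

Draeg: 0.8 × 9.97×10^11 m³ × (909/1028) = 7.053×10^11 m³ of water.
Vorith: 0.8 × 5.74×10^9 m³ × (909/1028) = 4.060×10^9 m³ of water.
Vinith: ice volume = 1.27×10^6 km² × 2320 m = 2.946×10^6 km³; 0.8 × 2.946×10^6 × (909/1028) = 2.084×10^6 km³ of water.
Total added water ≈ 2.085×10^15 m³ over 3.71×10^14 m² → Δh = 5.62 m.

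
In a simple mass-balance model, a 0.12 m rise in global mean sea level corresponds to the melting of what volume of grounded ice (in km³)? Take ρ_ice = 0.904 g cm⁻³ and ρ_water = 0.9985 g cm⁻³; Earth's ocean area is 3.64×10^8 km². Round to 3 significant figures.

≈ 4.82×10^4 km³

Required water volume = Δh × A = 0.12 m × 3.64×10^14 m² = 4.368×10^13 m³ = 4.368×10^4 km³.
Ice volume = water volume × ρ_w/ρ_ice = 4.368×10^4 × 998.5/904 = 4.82×10^4 km³.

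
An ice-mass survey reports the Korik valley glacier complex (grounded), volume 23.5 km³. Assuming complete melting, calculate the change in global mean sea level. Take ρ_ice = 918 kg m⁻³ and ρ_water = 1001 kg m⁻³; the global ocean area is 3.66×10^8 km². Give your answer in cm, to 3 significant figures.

≈ 5.89×10^-3 cm

Korik: 23.5 km³ × (918/1001) = 21.55 km³ of water.
Spread over 3.66×10^14 m² of ocean, Δh = 2.155×10^10 / 3.66×10^14 = 5.89×10^-5 m = 5.89×10^-3 cm.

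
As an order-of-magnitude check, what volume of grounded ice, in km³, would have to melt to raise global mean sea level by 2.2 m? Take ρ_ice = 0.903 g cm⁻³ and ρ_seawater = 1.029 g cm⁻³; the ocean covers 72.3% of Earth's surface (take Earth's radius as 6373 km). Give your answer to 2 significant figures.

≈ 9.3×10^5 km³

Required water volume = Δh × A = 2.2 m × 3.69×10^14 m² = 8.118×10^14 m³ = 8.118×10^5 km³.
Ice volume = water volume × ρ_w/ρ_ice = 8.118×10^5 × 1029/903 = 9.3×10^5 km³.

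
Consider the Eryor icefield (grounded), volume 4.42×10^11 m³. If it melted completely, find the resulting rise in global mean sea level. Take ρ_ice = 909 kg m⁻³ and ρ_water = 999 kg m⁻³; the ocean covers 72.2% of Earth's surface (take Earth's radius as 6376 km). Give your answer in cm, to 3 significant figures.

≈ 0.109 cm

Eryor: 4.42×10^11 m³ × (909/999) = 4.022×10^11 m³ of water.
Spread over 3.69×10^14 m² of ocean, Δh = 4.022×10^11 / 3.69×10^14 = 1.09×10^-3 m = 0.109 cm.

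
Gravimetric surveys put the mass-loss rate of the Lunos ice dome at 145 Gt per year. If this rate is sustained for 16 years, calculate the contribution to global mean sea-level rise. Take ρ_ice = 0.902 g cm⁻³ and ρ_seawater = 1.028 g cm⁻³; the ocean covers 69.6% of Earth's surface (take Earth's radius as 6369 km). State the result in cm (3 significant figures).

≈ 0.636 cm

Total mass lost = 145 Gt/yr × 16 yr = 2320 Gt = 2.320×10^15 kg.
ρ_w = 1.028 g cm⁻³ = 1028 kg m⁻³, so water volume = 2.320×10^15 / 1028 = 2.257×10^12 m³.
Δh = 2.257×10^12 / 3.55×10^14 = 6.36×10^-3 m = 0.636 cm.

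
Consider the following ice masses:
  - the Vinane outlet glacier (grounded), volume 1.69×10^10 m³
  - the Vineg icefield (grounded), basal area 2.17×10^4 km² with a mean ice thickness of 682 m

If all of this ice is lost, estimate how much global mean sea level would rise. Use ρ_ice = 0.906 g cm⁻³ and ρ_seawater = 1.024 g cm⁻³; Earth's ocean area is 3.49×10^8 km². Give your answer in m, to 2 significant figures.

≈ 0.038 m

Vinane: 1.69×10^10 m³ × (906/1024) = 1.495×10^10 m³ of water.
Vineg: ice volume = 2.17×10^4 km² × 682 m = 1.480×10^4 km³; 1.480×10^4 × (906/1024) = 1.309×10^4 km³ of water.
Total added water ≈ 1.311×10^13 m³ over 3.49×10^14 m² → Δh = 0.0376 m.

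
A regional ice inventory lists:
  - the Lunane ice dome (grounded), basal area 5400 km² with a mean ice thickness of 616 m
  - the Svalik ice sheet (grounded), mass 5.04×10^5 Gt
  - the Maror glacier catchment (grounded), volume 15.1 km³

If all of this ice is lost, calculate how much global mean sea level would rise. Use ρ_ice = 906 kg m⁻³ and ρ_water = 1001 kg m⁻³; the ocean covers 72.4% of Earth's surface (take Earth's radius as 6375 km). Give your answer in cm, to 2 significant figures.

≈ 140 cm

Lunane: ice volume = 5400 km² × 616 m = 3326 km³; 3326 × (906/1001) = 3011 km³ of water.
Svalik: 5.04×10^5 Gt = 5.040×10^17 kg; dividing by ρ_w = 1001 kg m⁻³ gives 5.035×10^14 m³ of water.
Maror: 15.1 km³ × (906/1001) = 13.67 km³ of water.
Total added water ≈ 5.065×10^14 m³ over 3.70×10^14 m² → Δh = 1.37 m = 140 cm.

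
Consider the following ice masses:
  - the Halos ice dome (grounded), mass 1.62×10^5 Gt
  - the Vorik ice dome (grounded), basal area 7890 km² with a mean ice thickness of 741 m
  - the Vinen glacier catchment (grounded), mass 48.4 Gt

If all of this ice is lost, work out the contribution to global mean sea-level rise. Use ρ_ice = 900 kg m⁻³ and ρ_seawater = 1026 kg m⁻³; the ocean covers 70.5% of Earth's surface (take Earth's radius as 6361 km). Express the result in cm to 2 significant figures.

≈ 45 cm

Halos: 1.62×10^5 Gt = 1.620×10^17 kg; dividing by ρ_w = 1026 kg m⁻³ gives 1.579×10^14 m³ of water.
Vorik: ice volume = 7890 km² × 741 m = 5846 km³; 5846 × (900/1026) = 5128 km³ of water.
Vinen: 48.4 Gt = 4.840×10^13 kg; dividing by ρ_w = 1026 kg m⁻³ gives 4.717×10^10 m³ of water.
Total added water ≈ 1.631×10^14 m³ over 3.58×10^14 m² → Δh = 0.455 m = 45 cm.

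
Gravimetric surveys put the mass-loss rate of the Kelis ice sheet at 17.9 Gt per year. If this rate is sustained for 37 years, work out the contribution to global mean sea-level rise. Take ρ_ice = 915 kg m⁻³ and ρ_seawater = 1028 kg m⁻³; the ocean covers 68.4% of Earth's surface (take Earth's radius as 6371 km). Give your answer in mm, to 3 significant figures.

Total mass lost = 17.9 Gt/yr × 37 yr = 662.3 Gt = 6.623×10^14 kg.
ρ_w = 1028 kg m⁻³, so water volume = 6.623×10^14 / 1028 = 6.443×10^11 m³.
Δh = 6.443×10^11 / 3.49×10^14 = 1.85×10^-3 m = 1.85 mm.

≈ 1.85 mm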